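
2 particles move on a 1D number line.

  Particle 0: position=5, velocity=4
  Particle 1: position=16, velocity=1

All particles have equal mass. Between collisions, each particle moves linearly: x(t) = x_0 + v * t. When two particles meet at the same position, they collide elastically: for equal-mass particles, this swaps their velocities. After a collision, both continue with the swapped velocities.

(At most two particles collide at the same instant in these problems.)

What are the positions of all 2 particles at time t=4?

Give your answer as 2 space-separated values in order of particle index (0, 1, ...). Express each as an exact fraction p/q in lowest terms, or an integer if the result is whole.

Collision at t=11/3: particles 0 and 1 swap velocities; positions: p0=59/3 p1=59/3; velocities now: v0=1 v1=4
Advance to t=4 (no further collisions before then); velocities: v0=1 v1=4; positions = 20 21

Answer: 20 21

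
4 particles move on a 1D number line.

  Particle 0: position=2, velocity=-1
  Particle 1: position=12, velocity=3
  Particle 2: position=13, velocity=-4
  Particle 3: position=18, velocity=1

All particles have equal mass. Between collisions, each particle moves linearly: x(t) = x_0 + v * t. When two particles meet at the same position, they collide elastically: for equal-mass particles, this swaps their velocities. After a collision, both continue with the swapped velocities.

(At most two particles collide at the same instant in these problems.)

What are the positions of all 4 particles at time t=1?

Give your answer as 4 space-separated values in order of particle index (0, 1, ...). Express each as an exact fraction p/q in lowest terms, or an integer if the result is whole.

Collision at t=1/7: particles 1 and 2 swap velocities; positions: p0=13/7 p1=87/7 p2=87/7 p3=127/7; velocities now: v0=-1 v1=-4 v2=3 v3=1
Advance to t=1 (no further collisions before then); velocities: v0=-1 v1=-4 v2=3 v3=1; positions = 1 9 15 19

Answer: 1 9 15 19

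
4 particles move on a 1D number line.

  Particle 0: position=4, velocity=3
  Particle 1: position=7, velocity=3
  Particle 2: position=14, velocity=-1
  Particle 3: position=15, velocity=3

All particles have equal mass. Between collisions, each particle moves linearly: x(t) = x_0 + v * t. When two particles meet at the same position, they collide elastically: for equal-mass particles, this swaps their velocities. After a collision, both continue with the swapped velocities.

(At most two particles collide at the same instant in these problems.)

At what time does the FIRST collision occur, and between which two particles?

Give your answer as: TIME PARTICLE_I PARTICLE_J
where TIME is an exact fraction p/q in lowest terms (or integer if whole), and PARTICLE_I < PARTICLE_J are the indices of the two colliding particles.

Answer: 7/4 1 2

Derivation:
Pair (0,1): pos 4,7 vel 3,3 -> not approaching (rel speed 0 <= 0)
Pair (1,2): pos 7,14 vel 3,-1 -> gap=7, closing at 4/unit, collide at t=7/4
Pair (2,3): pos 14,15 vel -1,3 -> not approaching (rel speed -4 <= 0)
Earliest collision: t=7/4 between 1 and 2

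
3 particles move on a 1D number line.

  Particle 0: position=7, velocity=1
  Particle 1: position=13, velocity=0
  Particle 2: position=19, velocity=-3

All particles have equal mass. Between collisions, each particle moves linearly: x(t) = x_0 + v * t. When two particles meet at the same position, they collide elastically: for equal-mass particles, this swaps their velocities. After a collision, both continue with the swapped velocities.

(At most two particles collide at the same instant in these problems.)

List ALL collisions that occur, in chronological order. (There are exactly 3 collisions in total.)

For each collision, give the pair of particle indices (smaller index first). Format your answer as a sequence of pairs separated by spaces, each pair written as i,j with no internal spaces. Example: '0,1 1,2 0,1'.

Collision at t=2: particles 1 and 2 swap velocities; positions: p0=9 p1=13 p2=13; velocities now: v0=1 v1=-3 v2=0
Collision at t=3: particles 0 and 1 swap velocities; positions: p0=10 p1=10 p2=13; velocities now: v0=-3 v1=1 v2=0
Collision at t=6: particles 1 and 2 swap velocities; positions: p0=1 p1=13 p2=13; velocities now: v0=-3 v1=0 v2=1

Answer: 1,2 0,1 1,2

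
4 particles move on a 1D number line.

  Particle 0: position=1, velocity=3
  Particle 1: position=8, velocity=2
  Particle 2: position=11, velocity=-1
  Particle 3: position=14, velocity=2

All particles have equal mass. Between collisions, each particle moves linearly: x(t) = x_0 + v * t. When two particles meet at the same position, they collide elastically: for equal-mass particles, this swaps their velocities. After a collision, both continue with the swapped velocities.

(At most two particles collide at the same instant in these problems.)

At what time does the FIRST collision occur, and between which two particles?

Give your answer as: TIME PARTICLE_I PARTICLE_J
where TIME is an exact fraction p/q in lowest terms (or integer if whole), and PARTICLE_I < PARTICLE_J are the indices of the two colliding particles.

Answer: 1 1 2

Derivation:
Pair (0,1): pos 1,8 vel 3,2 -> gap=7, closing at 1/unit, collide at t=7
Pair (1,2): pos 8,11 vel 2,-1 -> gap=3, closing at 3/unit, collide at t=1
Pair (2,3): pos 11,14 vel -1,2 -> not approaching (rel speed -3 <= 0)
Earliest collision: t=1 between 1 and 2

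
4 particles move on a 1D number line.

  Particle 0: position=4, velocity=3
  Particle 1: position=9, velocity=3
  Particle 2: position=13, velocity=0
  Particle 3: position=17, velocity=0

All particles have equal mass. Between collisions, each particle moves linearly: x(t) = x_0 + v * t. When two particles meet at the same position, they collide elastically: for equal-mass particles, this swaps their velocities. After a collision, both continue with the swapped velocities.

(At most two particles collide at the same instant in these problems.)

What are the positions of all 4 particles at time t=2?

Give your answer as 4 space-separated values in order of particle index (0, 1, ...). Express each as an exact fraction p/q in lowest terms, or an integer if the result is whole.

Collision at t=4/3: particles 1 and 2 swap velocities; positions: p0=8 p1=13 p2=13 p3=17; velocities now: v0=3 v1=0 v2=3 v3=0
Advance to t=2 (no further collisions before then); velocities: v0=3 v1=0 v2=3 v3=0; positions = 10 13 15 17

Answer: 10 13 15 17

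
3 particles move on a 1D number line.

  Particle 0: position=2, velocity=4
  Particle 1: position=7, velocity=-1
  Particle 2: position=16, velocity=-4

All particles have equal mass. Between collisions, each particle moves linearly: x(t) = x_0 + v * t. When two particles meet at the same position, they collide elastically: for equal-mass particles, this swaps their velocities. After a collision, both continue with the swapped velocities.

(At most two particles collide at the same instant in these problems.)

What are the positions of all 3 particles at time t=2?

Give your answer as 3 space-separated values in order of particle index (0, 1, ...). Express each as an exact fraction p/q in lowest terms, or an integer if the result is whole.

Collision at t=1: particles 0 and 1 swap velocities; positions: p0=6 p1=6 p2=12; velocities now: v0=-1 v1=4 v2=-4
Collision at t=7/4: particles 1 and 2 swap velocities; positions: p0=21/4 p1=9 p2=9; velocities now: v0=-1 v1=-4 v2=4
Advance to t=2 (no further collisions before then); velocities: v0=-1 v1=-4 v2=4; positions = 5 8 10

Answer: 5 8 10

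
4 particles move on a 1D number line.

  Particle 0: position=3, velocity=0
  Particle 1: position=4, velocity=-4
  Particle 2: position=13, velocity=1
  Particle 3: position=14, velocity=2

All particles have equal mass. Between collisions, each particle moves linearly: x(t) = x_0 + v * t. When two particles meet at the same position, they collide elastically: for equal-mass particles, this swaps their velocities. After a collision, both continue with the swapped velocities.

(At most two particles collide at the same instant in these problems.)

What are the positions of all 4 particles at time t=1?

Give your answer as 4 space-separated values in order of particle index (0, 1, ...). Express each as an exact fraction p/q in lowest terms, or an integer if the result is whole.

Answer: 0 3 14 16

Derivation:
Collision at t=1/4: particles 0 and 1 swap velocities; positions: p0=3 p1=3 p2=53/4 p3=29/2; velocities now: v0=-4 v1=0 v2=1 v3=2
Advance to t=1 (no further collisions before then); velocities: v0=-4 v1=0 v2=1 v3=2; positions = 0 3 14 16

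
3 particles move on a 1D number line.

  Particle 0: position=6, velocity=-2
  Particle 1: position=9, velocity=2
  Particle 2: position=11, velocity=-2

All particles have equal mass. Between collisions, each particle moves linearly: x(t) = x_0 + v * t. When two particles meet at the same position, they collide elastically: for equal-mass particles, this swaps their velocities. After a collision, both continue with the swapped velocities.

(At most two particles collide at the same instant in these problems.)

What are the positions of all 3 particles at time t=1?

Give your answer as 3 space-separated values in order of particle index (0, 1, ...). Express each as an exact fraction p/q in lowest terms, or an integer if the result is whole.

Answer: 4 9 11

Derivation:
Collision at t=1/2: particles 1 and 2 swap velocities; positions: p0=5 p1=10 p2=10; velocities now: v0=-2 v1=-2 v2=2
Advance to t=1 (no further collisions before then); velocities: v0=-2 v1=-2 v2=2; positions = 4 9 11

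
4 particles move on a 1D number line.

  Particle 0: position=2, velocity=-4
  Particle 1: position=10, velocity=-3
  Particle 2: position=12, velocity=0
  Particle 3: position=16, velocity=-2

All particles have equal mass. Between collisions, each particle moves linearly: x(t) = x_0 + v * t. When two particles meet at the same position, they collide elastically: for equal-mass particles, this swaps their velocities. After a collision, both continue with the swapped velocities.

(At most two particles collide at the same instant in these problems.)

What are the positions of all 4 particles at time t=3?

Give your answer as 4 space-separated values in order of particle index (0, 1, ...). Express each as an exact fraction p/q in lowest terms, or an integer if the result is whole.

Collision at t=2: particles 2 and 3 swap velocities; positions: p0=-6 p1=4 p2=12 p3=12; velocities now: v0=-4 v1=-3 v2=-2 v3=0
Advance to t=3 (no further collisions before then); velocities: v0=-4 v1=-3 v2=-2 v3=0; positions = -10 1 10 12

Answer: -10 1 10 12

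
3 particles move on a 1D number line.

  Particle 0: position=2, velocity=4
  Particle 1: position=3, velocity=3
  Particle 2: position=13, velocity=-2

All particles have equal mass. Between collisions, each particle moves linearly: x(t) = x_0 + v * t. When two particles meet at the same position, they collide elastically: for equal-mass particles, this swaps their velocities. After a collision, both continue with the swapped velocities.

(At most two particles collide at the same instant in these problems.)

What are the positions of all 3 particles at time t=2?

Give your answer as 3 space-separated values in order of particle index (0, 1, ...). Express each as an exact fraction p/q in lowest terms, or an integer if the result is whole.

Answer: 9 9 10

Derivation:
Collision at t=1: particles 0 and 1 swap velocities; positions: p0=6 p1=6 p2=11; velocities now: v0=3 v1=4 v2=-2
Collision at t=11/6: particles 1 and 2 swap velocities; positions: p0=17/2 p1=28/3 p2=28/3; velocities now: v0=3 v1=-2 v2=4
Collision at t=2: particles 0 and 1 swap velocities; positions: p0=9 p1=9 p2=10; velocities now: v0=-2 v1=3 v2=4
Advance to t=2 (no further collisions before then); velocities: v0=-2 v1=3 v2=4; positions = 9 9 10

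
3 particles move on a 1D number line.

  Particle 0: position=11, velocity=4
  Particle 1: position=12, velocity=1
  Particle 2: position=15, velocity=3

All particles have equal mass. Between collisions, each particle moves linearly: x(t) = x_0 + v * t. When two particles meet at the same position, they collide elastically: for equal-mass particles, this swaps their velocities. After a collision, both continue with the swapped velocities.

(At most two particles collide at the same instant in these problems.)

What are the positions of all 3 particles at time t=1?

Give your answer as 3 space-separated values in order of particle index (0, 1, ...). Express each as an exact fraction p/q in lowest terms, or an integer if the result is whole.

Answer: 13 15 18

Derivation:
Collision at t=1/3: particles 0 and 1 swap velocities; positions: p0=37/3 p1=37/3 p2=16; velocities now: v0=1 v1=4 v2=3
Advance to t=1 (no further collisions before then); velocities: v0=1 v1=4 v2=3; positions = 13 15 18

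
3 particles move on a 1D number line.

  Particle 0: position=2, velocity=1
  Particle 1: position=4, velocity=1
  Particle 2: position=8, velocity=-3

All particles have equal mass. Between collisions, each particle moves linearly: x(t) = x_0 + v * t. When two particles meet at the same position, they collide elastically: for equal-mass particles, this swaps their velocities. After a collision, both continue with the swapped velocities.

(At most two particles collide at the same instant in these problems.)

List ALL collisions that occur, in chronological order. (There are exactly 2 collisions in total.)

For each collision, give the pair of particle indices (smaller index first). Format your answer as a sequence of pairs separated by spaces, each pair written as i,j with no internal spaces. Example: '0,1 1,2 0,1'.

Collision at t=1: particles 1 and 2 swap velocities; positions: p0=3 p1=5 p2=5; velocities now: v0=1 v1=-3 v2=1
Collision at t=3/2: particles 0 and 1 swap velocities; positions: p0=7/2 p1=7/2 p2=11/2; velocities now: v0=-3 v1=1 v2=1

Answer: 1,2 0,1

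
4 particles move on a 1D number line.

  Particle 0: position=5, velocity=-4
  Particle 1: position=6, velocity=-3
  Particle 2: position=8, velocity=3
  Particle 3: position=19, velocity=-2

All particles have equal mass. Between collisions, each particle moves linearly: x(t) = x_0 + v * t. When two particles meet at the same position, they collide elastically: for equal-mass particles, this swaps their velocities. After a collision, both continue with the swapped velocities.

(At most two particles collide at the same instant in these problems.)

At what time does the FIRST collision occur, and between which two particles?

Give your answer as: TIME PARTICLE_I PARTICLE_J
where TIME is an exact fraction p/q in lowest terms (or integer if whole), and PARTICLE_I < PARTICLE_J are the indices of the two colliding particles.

Answer: 11/5 2 3

Derivation:
Pair (0,1): pos 5,6 vel -4,-3 -> not approaching (rel speed -1 <= 0)
Pair (1,2): pos 6,8 vel -3,3 -> not approaching (rel speed -6 <= 0)
Pair (2,3): pos 8,19 vel 3,-2 -> gap=11, closing at 5/unit, collide at t=11/5
Earliest collision: t=11/5 between 2 and 3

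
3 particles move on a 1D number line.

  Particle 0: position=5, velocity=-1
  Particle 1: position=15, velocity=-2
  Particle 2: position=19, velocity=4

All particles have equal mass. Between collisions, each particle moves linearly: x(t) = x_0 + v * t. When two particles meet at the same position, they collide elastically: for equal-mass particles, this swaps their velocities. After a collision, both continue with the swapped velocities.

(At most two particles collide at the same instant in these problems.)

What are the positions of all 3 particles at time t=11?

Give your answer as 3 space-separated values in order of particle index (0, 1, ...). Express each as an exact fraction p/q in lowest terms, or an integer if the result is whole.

Collision at t=10: particles 0 and 1 swap velocities; positions: p0=-5 p1=-5 p2=59; velocities now: v0=-2 v1=-1 v2=4
Advance to t=11 (no further collisions before then); velocities: v0=-2 v1=-1 v2=4; positions = -7 -6 63

Answer: -7 -6 63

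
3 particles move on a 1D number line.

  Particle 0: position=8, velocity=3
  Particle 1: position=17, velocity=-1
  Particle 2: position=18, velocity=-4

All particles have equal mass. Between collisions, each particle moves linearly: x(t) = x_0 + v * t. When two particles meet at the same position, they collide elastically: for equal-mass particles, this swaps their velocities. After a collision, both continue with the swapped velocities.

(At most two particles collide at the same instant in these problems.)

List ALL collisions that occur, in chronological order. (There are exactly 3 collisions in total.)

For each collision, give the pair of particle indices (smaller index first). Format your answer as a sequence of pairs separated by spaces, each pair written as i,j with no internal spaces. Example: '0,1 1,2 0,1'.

Collision at t=1/3: particles 1 and 2 swap velocities; positions: p0=9 p1=50/3 p2=50/3; velocities now: v0=3 v1=-4 v2=-1
Collision at t=10/7: particles 0 and 1 swap velocities; positions: p0=86/7 p1=86/7 p2=109/7; velocities now: v0=-4 v1=3 v2=-1
Collision at t=9/4: particles 1 and 2 swap velocities; positions: p0=9 p1=59/4 p2=59/4; velocities now: v0=-4 v1=-1 v2=3

Answer: 1,2 0,1 1,2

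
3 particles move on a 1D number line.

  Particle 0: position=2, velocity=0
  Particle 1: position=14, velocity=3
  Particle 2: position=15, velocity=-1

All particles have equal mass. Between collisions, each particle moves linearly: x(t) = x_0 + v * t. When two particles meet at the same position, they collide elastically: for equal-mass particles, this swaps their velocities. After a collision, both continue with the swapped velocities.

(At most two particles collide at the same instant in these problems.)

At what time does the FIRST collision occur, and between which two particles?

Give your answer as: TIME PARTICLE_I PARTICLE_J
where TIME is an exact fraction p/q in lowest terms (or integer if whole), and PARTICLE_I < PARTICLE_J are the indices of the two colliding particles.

Answer: 1/4 1 2

Derivation:
Pair (0,1): pos 2,14 vel 0,3 -> not approaching (rel speed -3 <= 0)
Pair (1,2): pos 14,15 vel 3,-1 -> gap=1, closing at 4/unit, collide at t=1/4
Earliest collision: t=1/4 between 1 and 2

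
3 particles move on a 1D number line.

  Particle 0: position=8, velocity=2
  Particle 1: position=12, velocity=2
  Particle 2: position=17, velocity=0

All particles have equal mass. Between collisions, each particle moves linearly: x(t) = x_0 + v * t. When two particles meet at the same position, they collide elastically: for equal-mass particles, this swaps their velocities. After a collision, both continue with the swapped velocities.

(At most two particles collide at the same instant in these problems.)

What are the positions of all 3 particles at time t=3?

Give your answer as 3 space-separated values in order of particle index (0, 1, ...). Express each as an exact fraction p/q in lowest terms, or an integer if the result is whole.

Collision at t=5/2: particles 1 and 2 swap velocities; positions: p0=13 p1=17 p2=17; velocities now: v0=2 v1=0 v2=2
Advance to t=3 (no further collisions before then); velocities: v0=2 v1=0 v2=2; positions = 14 17 18

Answer: 14 17 18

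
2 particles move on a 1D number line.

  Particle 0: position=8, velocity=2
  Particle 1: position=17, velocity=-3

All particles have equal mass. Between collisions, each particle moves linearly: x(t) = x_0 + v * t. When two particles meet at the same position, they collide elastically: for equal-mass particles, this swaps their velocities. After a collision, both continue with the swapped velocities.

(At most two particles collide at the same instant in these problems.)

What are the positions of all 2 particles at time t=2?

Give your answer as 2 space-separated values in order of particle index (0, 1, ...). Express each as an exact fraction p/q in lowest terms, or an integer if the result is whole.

Collision at t=9/5: particles 0 and 1 swap velocities; positions: p0=58/5 p1=58/5; velocities now: v0=-3 v1=2
Advance to t=2 (no further collisions before then); velocities: v0=-3 v1=2; positions = 11 12

Answer: 11 12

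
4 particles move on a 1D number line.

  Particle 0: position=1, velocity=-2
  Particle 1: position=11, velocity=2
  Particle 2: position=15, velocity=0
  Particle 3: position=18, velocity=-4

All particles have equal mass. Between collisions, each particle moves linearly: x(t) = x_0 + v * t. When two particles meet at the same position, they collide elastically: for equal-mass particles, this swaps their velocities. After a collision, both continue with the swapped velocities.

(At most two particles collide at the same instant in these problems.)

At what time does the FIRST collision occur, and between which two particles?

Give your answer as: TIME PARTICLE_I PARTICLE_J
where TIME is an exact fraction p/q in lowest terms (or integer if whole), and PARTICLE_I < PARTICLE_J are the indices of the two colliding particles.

Pair (0,1): pos 1,11 vel -2,2 -> not approaching (rel speed -4 <= 0)
Pair (1,2): pos 11,15 vel 2,0 -> gap=4, closing at 2/unit, collide at t=2
Pair (2,3): pos 15,18 vel 0,-4 -> gap=3, closing at 4/unit, collide at t=3/4
Earliest collision: t=3/4 between 2 and 3

Answer: 3/4 2 3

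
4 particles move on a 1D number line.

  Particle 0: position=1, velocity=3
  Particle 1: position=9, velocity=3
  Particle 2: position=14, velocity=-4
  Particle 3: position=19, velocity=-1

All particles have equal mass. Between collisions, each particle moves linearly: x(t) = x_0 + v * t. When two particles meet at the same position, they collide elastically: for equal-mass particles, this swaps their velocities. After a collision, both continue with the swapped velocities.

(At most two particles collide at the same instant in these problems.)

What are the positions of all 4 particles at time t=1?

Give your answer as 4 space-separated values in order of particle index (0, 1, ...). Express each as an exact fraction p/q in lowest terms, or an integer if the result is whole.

Answer: 4 10 12 18

Derivation:
Collision at t=5/7: particles 1 and 2 swap velocities; positions: p0=22/7 p1=78/7 p2=78/7 p3=128/7; velocities now: v0=3 v1=-4 v2=3 v3=-1
Advance to t=1 (no further collisions before then); velocities: v0=3 v1=-4 v2=3 v3=-1; positions = 4 10 12 18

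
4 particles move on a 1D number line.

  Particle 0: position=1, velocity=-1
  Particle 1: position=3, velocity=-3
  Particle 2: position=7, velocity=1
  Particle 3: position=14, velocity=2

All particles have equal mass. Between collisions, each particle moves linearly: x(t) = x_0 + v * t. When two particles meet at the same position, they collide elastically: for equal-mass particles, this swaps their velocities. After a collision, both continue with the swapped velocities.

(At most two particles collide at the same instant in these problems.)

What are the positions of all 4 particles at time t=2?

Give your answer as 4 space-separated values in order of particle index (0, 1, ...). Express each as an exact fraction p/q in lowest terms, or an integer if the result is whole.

Collision at t=1: particles 0 and 1 swap velocities; positions: p0=0 p1=0 p2=8 p3=16; velocities now: v0=-3 v1=-1 v2=1 v3=2
Advance to t=2 (no further collisions before then); velocities: v0=-3 v1=-1 v2=1 v3=2; positions = -3 -1 9 18

Answer: -3 -1 9 18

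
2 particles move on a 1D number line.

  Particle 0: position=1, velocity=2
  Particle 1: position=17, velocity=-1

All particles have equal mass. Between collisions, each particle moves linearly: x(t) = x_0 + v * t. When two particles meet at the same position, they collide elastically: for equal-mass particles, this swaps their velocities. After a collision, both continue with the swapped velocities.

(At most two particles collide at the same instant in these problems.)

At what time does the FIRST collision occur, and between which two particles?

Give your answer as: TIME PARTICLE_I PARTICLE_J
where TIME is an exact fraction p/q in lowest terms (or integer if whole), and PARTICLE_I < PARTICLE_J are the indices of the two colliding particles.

Answer: 16/3 0 1

Derivation:
Pair (0,1): pos 1,17 vel 2,-1 -> gap=16, closing at 3/unit, collide at t=16/3
Earliest collision: t=16/3 between 0 and 1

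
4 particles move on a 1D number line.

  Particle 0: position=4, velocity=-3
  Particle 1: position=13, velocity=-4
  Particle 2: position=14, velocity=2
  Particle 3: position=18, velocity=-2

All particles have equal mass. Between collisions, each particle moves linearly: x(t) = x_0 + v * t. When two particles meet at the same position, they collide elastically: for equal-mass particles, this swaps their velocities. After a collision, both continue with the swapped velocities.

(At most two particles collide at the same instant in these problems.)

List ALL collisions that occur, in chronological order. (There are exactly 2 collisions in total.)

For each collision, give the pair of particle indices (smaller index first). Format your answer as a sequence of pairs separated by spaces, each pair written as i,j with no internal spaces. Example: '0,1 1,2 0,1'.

Collision at t=1: particles 2 and 3 swap velocities; positions: p0=1 p1=9 p2=16 p3=16; velocities now: v0=-3 v1=-4 v2=-2 v3=2
Collision at t=9: particles 0 and 1 swap velocities; positions: p0=-23 p1=-23 p2=0 p3=32; velocities now: v0=-4 v1=-3 v2=-2 v3=2

Answer: 2,3 0,1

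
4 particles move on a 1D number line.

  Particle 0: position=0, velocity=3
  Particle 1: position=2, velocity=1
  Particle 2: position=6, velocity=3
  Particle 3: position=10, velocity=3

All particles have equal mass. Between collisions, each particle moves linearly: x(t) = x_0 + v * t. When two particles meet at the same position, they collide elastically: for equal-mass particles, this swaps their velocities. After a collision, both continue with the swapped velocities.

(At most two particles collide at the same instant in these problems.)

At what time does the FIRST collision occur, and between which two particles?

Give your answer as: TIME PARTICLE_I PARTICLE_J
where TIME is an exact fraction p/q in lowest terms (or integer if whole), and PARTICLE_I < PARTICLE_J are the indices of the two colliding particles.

Pair (0,1): pos 0,2 vel 3,1 -> gap=2, closing at 2/unit, collide at t=1
Pair (1,2): pos 2,6 vel 1,3 -> not approaching (rel speed -2 <= 0)
Pair (2,3): pos 6,10 vel 3,3 -> not approaching (rel speed 0 <= 0)
Earliest collision: t=1 between 0 and 1

Answer: 1 0 1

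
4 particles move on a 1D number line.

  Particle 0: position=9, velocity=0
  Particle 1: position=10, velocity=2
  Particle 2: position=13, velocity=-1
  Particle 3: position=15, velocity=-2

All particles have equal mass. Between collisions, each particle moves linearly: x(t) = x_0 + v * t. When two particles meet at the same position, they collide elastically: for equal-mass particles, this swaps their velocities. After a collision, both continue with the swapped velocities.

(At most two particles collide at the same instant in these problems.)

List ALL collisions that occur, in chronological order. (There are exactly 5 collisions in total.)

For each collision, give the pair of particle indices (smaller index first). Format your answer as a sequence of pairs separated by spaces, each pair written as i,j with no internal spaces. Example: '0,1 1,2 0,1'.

Collision at t=1: particles 1 and 2 swap velocities; positions: p0=9 p1=12 p2=12 p3=13; velocities now: v0=0 v1=-1 v2=2 v3=-2
Collision at t=5/4: particles 2 and 3 swap velocities; positions: p0=9 p1=47/4 p2=25/2 p3=25/2; velocities now: v0=0 v1=-1 v2=-2 v3=2
Collision at t=2: particles 1 and 2 swap velocities; positions: p0=9 p1=11 p2=11 p3=14; velocities now: v0=0 v1=-2 v2=-1 v3=2
Collision at t=3: particles 0 and 1 swap velocities; positions: p0=9 p1=9 p2=10 p3=16; velocities now: v0=-2 v1=0 v2=-1 v3=2
Collision at t=4: particles 1 and 2 swap velocities; positions: p0=7 p1=9 p2=9 p3=18; velocities now: v0=-2 v1=-1 v2=0 v3=2

Answer: 1,2 2,3 1,2 0,1 1,2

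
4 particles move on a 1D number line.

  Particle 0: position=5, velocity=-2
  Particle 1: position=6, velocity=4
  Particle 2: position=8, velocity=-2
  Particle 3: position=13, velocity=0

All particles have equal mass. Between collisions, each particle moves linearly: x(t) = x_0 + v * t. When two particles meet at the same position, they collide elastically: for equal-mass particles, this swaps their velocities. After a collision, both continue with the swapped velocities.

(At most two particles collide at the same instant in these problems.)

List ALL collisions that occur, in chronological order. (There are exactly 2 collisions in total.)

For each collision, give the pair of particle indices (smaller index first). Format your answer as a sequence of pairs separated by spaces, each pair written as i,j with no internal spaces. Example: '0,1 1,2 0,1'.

Collision at t=1/3: particles 1 and 2 swap velocities; positions: p0=13/3 p1=22/3 p2=22/3 p3=13; velocities now: v0=-2 v1=-2 v2=4 v3=0
Collision at t=7/4: particles 2 and 3 swap velocities; positions: p0=3/2 p1=9/2 p2=13 p3=13; velocities now: v0=-2 v1=-2 v2=0 v3=4

Answer: 1,2 2,3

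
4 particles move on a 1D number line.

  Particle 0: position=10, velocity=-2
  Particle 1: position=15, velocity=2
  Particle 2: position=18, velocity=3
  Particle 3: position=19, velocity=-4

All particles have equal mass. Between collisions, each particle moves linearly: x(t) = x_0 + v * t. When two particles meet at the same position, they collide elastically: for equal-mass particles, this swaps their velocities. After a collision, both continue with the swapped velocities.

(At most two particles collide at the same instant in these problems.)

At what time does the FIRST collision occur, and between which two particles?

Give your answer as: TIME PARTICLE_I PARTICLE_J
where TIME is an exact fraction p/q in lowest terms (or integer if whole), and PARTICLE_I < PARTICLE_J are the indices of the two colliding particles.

Answer: 1/7 2 3

Derivation:
Pair (0,1): pos 10,15 vel -2,2 -> not approaching (rel speed -4 <= 0)
Pair (1,2): pos 15,18 vel 2,3 -> not approaching (rel speed -1 <= 0)
Pair (2,3): pos 18,19 vel 3,-4 -> gap=1, closing at 7/unit, collide at t=1/7
Earliest collision: t=1/7 between 2 and 3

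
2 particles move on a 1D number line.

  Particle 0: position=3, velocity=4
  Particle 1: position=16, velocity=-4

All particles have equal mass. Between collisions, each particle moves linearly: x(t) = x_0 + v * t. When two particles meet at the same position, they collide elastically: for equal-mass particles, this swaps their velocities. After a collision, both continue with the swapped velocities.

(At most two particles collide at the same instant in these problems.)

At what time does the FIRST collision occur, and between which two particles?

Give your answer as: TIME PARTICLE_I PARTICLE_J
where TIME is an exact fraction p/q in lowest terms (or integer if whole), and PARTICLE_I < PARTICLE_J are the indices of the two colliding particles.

Answer: 13/8 0 1

Derivation:
Pair (0,1): pos 3,16 vel 4,-4 -> gap=13, closing at 8/unit, collide at t=13/8
Earliest collision: t=13/8 between 0 and 1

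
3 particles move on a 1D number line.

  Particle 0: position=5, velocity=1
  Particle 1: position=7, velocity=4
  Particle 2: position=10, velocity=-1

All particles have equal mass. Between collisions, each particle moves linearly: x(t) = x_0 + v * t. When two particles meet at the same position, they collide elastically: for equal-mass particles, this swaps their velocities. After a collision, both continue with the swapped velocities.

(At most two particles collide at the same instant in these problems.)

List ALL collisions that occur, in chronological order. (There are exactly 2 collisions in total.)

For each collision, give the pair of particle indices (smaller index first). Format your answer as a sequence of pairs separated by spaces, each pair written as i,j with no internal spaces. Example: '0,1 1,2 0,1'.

Answer: 1,2 0,1

Derivation:
Collision at t=3/5: particles 1 and 2 swap velocities; positions: p0=28/5 p1=47/5 p2=47/5; velocities now: v0=1 v1=-1 v2=4
Collision at t=5/2: particles 0 and 1 swap velocities; positions: p0=15/2 p1=15/2 p2=17; velocities now: v0=-1 v1=1 v2=4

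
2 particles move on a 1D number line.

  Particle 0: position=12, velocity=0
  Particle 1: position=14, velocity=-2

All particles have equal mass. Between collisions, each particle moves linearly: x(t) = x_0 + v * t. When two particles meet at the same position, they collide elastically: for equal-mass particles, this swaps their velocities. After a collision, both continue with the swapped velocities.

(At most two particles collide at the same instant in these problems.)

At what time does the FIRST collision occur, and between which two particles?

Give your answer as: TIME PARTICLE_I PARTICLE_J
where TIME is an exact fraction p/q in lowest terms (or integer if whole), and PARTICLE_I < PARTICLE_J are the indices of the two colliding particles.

Pair (0,1): pos 12,14 vel 0,-2 -> gap=2, closing at 2/unit, collide at t=1
Earliest collision: t=1 between 0 and 1

Answer: 1 0 1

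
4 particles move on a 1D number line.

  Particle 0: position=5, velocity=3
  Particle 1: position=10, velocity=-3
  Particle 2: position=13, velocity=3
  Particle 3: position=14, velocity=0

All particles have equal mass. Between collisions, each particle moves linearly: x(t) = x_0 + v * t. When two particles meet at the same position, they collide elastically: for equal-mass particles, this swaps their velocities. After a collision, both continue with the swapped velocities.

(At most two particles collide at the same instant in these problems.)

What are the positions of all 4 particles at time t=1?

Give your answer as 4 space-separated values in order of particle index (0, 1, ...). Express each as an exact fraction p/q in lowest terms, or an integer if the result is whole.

Collision at t=1/3: particles 2 and 3 swap velocities; positions: p0=6 p1=9 p2=14 p3=14; velocities now: v0=3 v1=-3 v2=0 v3=3
Collision at t=5/6: particles 0 and 1 swap velocities; positions: p0=15/2 p1=15/2 p2=14 p3=31/2; velocities now: v0=-3 v1=3 v2=0 v3=3
Advance to t=1 (no further collisions before then); velocities: v0=-3 v1=3 v2=0 v3=3; positions = 7 8 14 16

Answer: 7 8 14 16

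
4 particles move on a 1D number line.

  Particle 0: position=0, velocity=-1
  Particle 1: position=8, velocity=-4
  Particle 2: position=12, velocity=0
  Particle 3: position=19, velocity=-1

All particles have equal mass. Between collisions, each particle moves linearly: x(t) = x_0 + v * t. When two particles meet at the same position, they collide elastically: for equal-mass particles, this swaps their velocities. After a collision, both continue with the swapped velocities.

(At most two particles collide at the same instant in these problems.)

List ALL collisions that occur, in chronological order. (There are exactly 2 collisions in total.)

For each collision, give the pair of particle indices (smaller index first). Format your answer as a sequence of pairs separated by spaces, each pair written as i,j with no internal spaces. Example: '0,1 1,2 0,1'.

Answer: 0,1 2,3

Derivation:
Collision at t=8/3: particles 0 and 1 swap velocities; positions: p0=-8/3 p1=-8/3 p2=12 p3=49/3; velocities now: v0=-4 v1=-1 v2=0 v3=-1
Collision at t=7: particles 2 and 3 swap velocities; positions: p0=-20 p1=-7 p2=12 p3=12; velocities now: v0=-4 v1=-1 v2=-1 v3=0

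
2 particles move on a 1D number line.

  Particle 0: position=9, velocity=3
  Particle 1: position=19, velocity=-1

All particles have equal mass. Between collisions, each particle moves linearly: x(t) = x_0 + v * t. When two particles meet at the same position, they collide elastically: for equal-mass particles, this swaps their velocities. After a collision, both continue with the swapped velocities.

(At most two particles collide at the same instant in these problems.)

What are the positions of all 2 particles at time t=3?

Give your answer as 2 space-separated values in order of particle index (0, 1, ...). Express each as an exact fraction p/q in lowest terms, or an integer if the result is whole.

Collision at t=5/2: particles 0 and 1 swap velocities; positions: p0=33/2 p1=33/2; velocities now: v0=-1 v1=3
Advance to t=3 (no further collisions before then); velocities: v0=-1 v1=3; positions = 16 18

Answer: 16 18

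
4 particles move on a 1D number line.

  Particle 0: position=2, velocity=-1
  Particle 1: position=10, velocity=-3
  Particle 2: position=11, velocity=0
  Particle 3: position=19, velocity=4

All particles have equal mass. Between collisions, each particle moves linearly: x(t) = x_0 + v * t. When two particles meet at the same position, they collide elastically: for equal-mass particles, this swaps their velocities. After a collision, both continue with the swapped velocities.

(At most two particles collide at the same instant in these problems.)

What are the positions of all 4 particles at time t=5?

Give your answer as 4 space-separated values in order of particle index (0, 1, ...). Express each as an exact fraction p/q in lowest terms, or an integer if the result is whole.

Answer: -5 -3 11 39

Derivation:
Collision at t=4: particles 0 and 1 swap velocities; positions: p0=-2 p1=-2 p2=11 p3=35; velocities now: v0=-3 v1=-1 v2=0 v3=4
Advance to t=5 (no further collisions before then); velocities: v0=-3 v1=-1 v2=0 v3=4; positions = -5 -3 11 39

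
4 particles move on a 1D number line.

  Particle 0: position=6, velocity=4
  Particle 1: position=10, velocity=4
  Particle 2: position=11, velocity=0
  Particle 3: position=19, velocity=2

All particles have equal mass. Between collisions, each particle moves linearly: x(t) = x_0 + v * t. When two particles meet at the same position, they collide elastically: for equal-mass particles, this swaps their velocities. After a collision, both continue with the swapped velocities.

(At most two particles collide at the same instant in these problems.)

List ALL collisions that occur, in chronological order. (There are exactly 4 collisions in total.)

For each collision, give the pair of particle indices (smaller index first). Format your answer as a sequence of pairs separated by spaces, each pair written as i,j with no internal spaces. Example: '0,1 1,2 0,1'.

Collision at t=1/4: particles 1 and 2 swap velocities; positions: p0=7 p1=11 p2=11 p3=39/2; velocities now: v0=4 v1=0 v2=4 v3=2
Collision at t=5/4: particles 0 and 1 swap velocities; positions: p0=11 p1=11 p2=15 p3=43/2; velocities now: v0=0 v1=4 v2=4 v3=2
Collision at t=9/2: particles 2 and 3 swap velocities; positions: p0=11 p1=24 p2=28 p3=28; velocities now: v0=0 v1=4 v2=2 v3=4
Collision at t=13/2: particles 1 and 2 swap velocities; positions: p0=11 p1=32 p2=32 p3=36; velocities now: v0=0 v1=2 v2=4 v3=4

Answer: 1,2 0,1 2,3 1,2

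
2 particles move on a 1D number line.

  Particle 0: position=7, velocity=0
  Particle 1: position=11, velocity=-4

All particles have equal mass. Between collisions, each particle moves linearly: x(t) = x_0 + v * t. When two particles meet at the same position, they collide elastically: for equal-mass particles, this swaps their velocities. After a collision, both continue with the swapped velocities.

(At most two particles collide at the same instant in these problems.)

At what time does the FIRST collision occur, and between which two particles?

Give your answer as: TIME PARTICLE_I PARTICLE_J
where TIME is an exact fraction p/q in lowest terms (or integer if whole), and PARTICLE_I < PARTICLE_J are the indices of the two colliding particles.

Answer: 1 0 1

Derivation:
Pair (0,1): pos 7,11 vel 0,-4 -> gap=4, closing at 4/unit, collide at t=1
Earliest collision: t=1 between 0 and 1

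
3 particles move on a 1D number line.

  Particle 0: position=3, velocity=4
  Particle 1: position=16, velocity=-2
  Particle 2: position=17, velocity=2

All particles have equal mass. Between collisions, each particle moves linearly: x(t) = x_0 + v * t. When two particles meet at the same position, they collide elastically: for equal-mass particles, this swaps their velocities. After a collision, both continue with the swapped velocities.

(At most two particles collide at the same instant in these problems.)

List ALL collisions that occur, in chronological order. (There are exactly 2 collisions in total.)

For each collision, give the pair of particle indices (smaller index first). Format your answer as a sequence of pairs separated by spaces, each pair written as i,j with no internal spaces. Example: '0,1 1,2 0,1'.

Collision at t=13/6: particles 0 and 1 swap velocities; positions: p0=35/3 p1=35/3 p2=64/3; velocities now: v0=-2 v1=4 v2=2
Collision at t=7: particles 1 and 2 swap velocities; positions: p0=2 p1=31 p2=31; velocities now: v0=-2 v1=2 v2=4

Answer: 0,1 1,2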